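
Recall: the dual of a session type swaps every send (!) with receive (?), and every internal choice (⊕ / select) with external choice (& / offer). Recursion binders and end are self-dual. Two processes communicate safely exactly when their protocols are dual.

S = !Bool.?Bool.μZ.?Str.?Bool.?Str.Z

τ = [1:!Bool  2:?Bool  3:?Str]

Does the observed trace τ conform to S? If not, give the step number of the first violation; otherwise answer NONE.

NONE

[1] !Bool  ✓  now at ?Bool.μZ.…
[2] ?Bool  ✓  now at μZ.…
[3] ?Str  ✓  now at ?Bool.?Str.μZ.…
τ conforms to S (length 3)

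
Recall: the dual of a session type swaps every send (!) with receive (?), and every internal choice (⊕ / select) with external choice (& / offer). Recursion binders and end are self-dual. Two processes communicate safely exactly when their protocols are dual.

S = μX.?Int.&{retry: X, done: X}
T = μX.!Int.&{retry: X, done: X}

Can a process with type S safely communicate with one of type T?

NO

μX ‖ μX  match (binder kept)
  ?Int ‖ !Int  match
    &{retry,done} ‖ &{retry,done}  ✗ choice polarity not flipped — not dual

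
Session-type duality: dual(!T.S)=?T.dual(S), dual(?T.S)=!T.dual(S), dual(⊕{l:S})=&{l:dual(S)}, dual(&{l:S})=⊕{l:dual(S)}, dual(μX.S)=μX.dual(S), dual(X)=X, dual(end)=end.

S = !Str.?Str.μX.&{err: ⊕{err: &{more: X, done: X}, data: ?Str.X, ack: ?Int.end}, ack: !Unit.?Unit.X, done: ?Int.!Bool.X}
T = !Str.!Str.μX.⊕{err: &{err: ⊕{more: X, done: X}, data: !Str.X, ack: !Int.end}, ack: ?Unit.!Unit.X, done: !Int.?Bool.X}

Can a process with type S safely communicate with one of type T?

NO

!Str vs !Str  ✗ same direction on both sides — not dual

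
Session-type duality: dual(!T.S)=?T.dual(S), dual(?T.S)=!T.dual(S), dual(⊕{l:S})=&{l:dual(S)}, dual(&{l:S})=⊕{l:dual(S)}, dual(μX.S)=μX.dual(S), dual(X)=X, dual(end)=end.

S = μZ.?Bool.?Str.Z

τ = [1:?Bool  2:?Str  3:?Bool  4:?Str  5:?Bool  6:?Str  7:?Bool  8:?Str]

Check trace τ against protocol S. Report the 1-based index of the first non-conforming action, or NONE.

@1 ?Bool  ok  state: ?Str.μZ.…
@2 ?Str  ok  state: μZ.…
@3 ?Bool  ok  state: ?Str.μZ.…
@4 ?Str  ok  state: μZ.…
@5 ?Bool  ok  state: ?Str.μZ.…
@6 ?Str  ok  state: μZ.…
@7 ?Bool  ok  state: ?Str.μZ.…
@8 ?Str  ok  state: μZ.…
τ conforms to S (length 8)

NONE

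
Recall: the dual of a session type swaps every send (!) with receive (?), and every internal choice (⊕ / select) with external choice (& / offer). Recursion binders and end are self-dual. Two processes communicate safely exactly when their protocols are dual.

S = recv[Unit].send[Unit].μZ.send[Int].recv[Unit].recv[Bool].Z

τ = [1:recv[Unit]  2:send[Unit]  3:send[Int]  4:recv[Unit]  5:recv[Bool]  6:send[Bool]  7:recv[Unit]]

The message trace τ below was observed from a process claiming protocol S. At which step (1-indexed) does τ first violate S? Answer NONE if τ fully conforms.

6

step 1: recv[Unit]  ok  state: send[Unit].μZ.…
step 2: send[Unit]  ok  state: μZ.…
step 3: send[Int]  ok  state: recv[Unit].recv[Bool].μZ.…
step 4: recv[Unit]  ok  state: recv[Bool].μZ.…
step 5: recv[Bool]  ok  state: μZ.…
step 6: got send[Bool], protocol expects send[Int]  ✗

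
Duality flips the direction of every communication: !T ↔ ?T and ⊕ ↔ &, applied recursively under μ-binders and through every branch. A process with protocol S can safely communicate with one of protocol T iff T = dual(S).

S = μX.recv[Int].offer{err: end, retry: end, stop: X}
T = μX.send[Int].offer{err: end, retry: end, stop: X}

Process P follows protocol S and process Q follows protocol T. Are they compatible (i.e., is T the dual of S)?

μX ‖ μX  match (μ self-dual)
  recv[Int] ‖ send[Int]  match
    offer{err,retry,stop} ‖ offer{err,retry,stop}  ✗ choice polarity not flipped — not dual

NO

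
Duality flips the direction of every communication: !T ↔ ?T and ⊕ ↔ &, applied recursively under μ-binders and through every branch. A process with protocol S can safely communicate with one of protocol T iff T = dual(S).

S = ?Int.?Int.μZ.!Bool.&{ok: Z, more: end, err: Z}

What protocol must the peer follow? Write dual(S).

?Int ↦ !Int
  ?Int ↦ !Int
    μZ ↦ μZ  (μ self-dual)
      !Bool ↦ ?Bool
        &{ok,more,err} ↦ ⊕{ok,more,err}  (external→internal)
          case ok:
            Z ↦ Z
          case more:
            end ↦ end
          case err:
            Z ↦ Z

!Int.!Int.μZ.?Bool.⊕{ok: Z, more: end, err: Z}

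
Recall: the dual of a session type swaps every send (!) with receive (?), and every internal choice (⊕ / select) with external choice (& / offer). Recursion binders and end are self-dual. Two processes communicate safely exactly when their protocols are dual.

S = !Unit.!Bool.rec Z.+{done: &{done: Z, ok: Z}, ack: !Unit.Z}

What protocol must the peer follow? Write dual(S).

?Unit.?Bool.rec Z.&{done: +{done: Z, ok: Z}, ack: ?Unit.Z}

!Unit = ?Unit
  !Bool = ?Bool
    rec Z = rec Z  (rec unchanged)
      +{done,ack} = &{done,ack}  (internal→external)
        case done:
          &{done,ok} = +{done,ok}  (&→⊕)
            case done:
              dual(Z) = Z
            case ok:
              dual(Z) = Z
        case ack:
          !Unit = ?Unit
            dual(Z) = Z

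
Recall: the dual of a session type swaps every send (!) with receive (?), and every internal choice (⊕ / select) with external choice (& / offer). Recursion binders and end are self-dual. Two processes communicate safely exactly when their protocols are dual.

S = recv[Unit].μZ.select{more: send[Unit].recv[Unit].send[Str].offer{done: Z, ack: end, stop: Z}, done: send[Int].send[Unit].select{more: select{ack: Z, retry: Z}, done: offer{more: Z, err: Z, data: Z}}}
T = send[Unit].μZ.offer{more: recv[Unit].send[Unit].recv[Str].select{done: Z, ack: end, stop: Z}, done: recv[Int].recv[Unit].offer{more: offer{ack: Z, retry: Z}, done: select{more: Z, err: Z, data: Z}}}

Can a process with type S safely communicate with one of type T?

recv[Unit] vs send[Unit]  ✓
  μZ vs μZ  ✓ (binder kept)
    select{more,done} vs offer{more,done}  ✓ same labels
      • more:
        send[Unit] vs recv[Unit]  ✓
          recv[Unit] vs send[Unit]  ✓
            send[Str] vs recv[Str]  ✓
              offer{done,ack,stop} vs select{done,ack,stop}  ✓ same labels
                • done:
                  Z vs Z  ✓
                • ack:
                  end vs end  ✓
                • stop:
                  Z vs Z  ✓
      • done:
        send[Int] vs recv[Int]  ✓
          send[Unit] vs recv[Unit]  ✓
            select{more,done} vs offer{more,done}  ✓ same labels
              • more:
                select{ack,retry} vs offer{ack,retry}  ✓ same labels
                  • ack:
                    Z vs Z  ✓
                  • retry:
                    Z vs Z  ✓
              • done:
                offer{more,err,data} vs select{more,err,data}  ✓ same labels
                  • more:
                    Z vs Z  ✓
                  • err:
                    Z vs Z  ✓
                  • data:
                    Z vs Z  ✓

YES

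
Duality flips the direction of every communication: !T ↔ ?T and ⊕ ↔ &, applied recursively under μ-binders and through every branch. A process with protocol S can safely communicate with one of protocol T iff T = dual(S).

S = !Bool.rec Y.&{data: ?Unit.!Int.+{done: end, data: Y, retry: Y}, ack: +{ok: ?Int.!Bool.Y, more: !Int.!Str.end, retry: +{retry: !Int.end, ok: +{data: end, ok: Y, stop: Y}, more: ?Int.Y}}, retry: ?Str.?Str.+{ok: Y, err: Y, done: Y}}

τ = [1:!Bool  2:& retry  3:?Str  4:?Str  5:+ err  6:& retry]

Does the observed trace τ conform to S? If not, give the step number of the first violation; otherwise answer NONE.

NONE

@1 !Bool  ✓  state: rec Y.…
@2 & retry  ✓  state: ?Str.?Str.+{ok: rec Y.…, err: rec Y.…, done: rec Y.…}
@3 ?Str  ✓  state: ?Str.+{ok: rec Y.…, err: rec Y.…, done: rec Y.…}
@4 ?Str  ✓  state: +{ok: rec Y.…, err: rec Y.…, done: rec Y.…}
@5 + err  ✓  state: rec Y.…
@6 & retry  ✓  state: ?Str.?Str.+{ok: rec Y.…, err: rec Y.…, done: rec Y.…}
trace exhausted — no violation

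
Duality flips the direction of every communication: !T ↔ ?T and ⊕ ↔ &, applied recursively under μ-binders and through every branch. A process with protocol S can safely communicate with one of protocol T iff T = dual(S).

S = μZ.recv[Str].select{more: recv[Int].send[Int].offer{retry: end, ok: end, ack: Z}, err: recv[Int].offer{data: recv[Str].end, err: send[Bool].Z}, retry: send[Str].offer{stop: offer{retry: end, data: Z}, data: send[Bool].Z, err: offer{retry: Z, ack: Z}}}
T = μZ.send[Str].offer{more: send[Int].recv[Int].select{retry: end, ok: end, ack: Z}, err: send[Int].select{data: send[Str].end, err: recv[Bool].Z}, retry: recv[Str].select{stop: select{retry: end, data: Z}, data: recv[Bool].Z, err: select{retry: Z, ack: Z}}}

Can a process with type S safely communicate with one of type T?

μZ | μZ  ✓ (μ self-dual)
  recv[Str] | send[Str]  ✓
    select{more,err,retry} | offer{more,err,retry}  ✓ label sets agree
      case more:
        recv[Int] | send[Int]  ✓
          send[Int] | recv[Int]  ✓
            offer{retry,ok,ack} | select{retry,ok,ack}  ✓ label sets agree
              case retry:
                end | end  ✓
              case ok:
                end | end  ✓
              case ack:
                Z | Z  ✓
      case err:
        recv[Int] | send[Int]  ✓
          offer{data,err} | select{data,err}  ✓ label sets agree
            case data:
              recv[Str] | send[Str]  ✓
                end | end  ✓
            case err:
              send[Bool] | recv[Bool]  ✓
                Z | Z  ✓
      case retry:
        send[Str] | recv[Str]  ✓
          offer{stop,data,err} | select{stop,data,err}  ✓ label sets agree
            case stop:
              offer{retry,data} | select{retry,data}  ✓ label sets agree
                case retry:
                  end | end  ✓
                case data:
                  Z | Z  ✓
            case data:
              send[Bool] | recv[Bool]  ✓
                Z | Z  ✓
            case err:
              offer{retry,ack} | select{retry,ack}  ✓ label sets agree
                case retry:
                  Z | Z  ✓
                case ack:
                  Z | Z  ✓

YES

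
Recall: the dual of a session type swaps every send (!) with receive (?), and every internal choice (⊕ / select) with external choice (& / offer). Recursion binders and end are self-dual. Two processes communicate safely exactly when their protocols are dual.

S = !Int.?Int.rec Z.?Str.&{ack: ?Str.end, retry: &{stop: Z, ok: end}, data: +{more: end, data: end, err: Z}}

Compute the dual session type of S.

!Int ↦ ?Int
  ?Int ↦ !Int
    rec Z ↦ rec Z  (rec unchanged)
      ?Str ↦ !Str
        &{ack,retry,data} ↦ +{ack,retry,data}  (&→⊕)
          [ack]
            ?Str ↦ !Str
              end self-dual
          [retry]
            &{stop,ok} ↦ +{stop,ok}  (&→⊕)
              [stop]
                Z self-dual
              [ok]
                end self-dual
          [data]
            +{more,data,err} ↦ &{more,data,err}  (⊕→&)
              [more]
                end self-dual
              [data]
                end self-dual
              [err]
                Z self-dual

?Int.!Int.rec Z.!Str.+{ack: !Str.end, retry: +{stop: Z, ok: end}, data: &{more: end, data: end, err: Z}}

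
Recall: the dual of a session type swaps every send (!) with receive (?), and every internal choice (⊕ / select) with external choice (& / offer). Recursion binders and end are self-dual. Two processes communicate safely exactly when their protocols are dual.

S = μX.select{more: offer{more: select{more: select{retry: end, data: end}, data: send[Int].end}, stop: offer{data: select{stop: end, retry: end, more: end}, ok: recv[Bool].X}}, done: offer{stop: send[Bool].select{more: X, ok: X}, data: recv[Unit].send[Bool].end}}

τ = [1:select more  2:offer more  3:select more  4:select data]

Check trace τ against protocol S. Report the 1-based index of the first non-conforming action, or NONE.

NONE

step 1: select more  ok  now at offer{more: select{more: select{retry: end, data: end}, data: send[Int].end}, stop: offer{data: select{stop: end, retry: end, more: end}, ok: recv[Bool].μX.…}}
step 2: offer more  ok  now at select{more: select{retry: end, data: end}, data: send[Int].end}
step 3: select more  ok  now at select{retry: end, data: end}
step 4: select data  ok  now at end
τ conforms to S (length 4)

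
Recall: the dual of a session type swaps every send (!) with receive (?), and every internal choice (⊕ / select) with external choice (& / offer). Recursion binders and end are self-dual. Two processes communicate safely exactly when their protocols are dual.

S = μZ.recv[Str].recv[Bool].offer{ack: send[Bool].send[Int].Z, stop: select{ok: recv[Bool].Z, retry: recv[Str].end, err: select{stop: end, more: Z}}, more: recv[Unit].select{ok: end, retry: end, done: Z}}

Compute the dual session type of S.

μZ = μZ  (binder kept)
  recv[Str] = send[Str]
    recv[Bool] = send[Bool]
      offer{ack,stop,more} = select{ack,stop,more}  (offer→select)
        [ack]
          send[Bool] = recv[Bool]
            send[Int] = recv[Int]
              dual(Z) = Z
        [stop]
          select{ok,retry,err} = offer{ok,retry,err}  (⊕→&)
            [ok]
              recv[Bool] = send[Bool]
                dual(Z) = Z
            [retry]
              recv[Str] = send[Str]
                dual(end) = end
            [err]
              select{stop,more} = offer{stop,more}  (⊕→&)
                [stop]
                  dual(end) = end
                [more]
                  dual(Z) = Z
        [more]
          recv[Unit] = send[Unit]
            select{ok,retry,done} = offer{ok,retry,done}  (⊕→&)
              [ok]
                dual(end) = end
              [retry]
                dual(end) = end
              [done]
                dual(Z) = Z

μZ.send[Str].send[Bool].select{ack: recv[Bool].recv[Int].Z, stop: offer{ok: send[Bool].Z, retry: send[Str].end, err: offer{stop: end, more: Z}}, more: send[Unit].offer{ok: end, retry: end, done: Z}}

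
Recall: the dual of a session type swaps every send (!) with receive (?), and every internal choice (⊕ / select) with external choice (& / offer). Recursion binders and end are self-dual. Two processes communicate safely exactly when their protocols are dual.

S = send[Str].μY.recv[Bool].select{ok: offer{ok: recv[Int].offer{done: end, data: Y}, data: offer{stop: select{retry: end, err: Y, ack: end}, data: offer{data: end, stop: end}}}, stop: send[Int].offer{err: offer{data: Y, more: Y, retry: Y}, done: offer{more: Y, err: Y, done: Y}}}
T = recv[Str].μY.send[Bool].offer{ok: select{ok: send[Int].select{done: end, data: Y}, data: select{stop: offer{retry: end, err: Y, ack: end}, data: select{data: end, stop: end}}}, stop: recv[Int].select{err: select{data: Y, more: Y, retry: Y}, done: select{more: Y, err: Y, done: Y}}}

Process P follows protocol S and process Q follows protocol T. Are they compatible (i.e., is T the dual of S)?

YES

send[Str] ‖ recv[Str]  ✓
  μY ‖ μY  ✓ (μ self-dual)
    recv[Bool] ‖ send[Bool]  ✓
      select{ok,stop} ‖ offer{ok,stop}  ✓ label sets agree
        • ok:
          offer{ok,data} ‖ select{ok,data}  ✓ label sets agree
            • ok:
              recv[Int] ‖ send[Int]  ✓
                offer{done,data} ‖ select{done,data}  ✓ label sets agree
                  • done:
                    end ‖ end  ✓
                  • data:
                    Y ‖ Y  ✓
            • data:
              offer{stop,data} ‖ select{stop,data}  ✓ label sets agree
                • stop:
                  select{retry,err,ack} ‖ offer{retry,err,ack}  ✓ label sets agree
                    • retry:
                      end ‖ end  ✓
                    • err:
                      Y ‖ Y  ✓
                    • ack:
                      end ‖ end  ✓
                • data:
                  offer{data,stop} ‖ select{data,stop}  ✓ label sets agree
                    • data:
                      end ‖ end  ✓
                    • stop:
                      end ‖ end  ✓
        • stop:
          send[Int] ‖ recv[Int]  ✓
            offer{err,done} ‖ select{err,done}  ✓ label sets agree
              • err:
                offer{data,more,retry} ‖ select{data,more,retry}  ✓ label sets agree
                  • data:
                    Y ‖ Y  ✓
                  • more:
                    Y ‖ Y  ✓
                  • retry:
                    Y ‖ Y  ✓
              • done:
                offer{more,err,done} ‖ select{more,err,done}  ✓ label sets agree
                  • more:
                    Y ‖ Y  ✓
                  • err:
                    Y ‖ Y  ✓
                  • done:
                    Y ‖ Y  ✓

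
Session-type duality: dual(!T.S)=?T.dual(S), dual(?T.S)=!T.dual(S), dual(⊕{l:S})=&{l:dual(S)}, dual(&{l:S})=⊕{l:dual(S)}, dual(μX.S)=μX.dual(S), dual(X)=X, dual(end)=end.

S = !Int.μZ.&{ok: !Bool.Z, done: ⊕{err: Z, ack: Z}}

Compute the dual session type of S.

?Int.μZ.⊕{ok: ?Bool.Z, done: &{err: Z, ack: Z}}

!Int = ?Int
  μZ = μZ  (μ self-dual)
    &{ok,done} = ⊕{ok,done}  (&→⊕)
      case ok:
        !Bool = ?Bool
          dual(Z) = Z
      case done:
        ⊕{err,ack} = &{err,ack}  (select→offer)
          case err:
            dual(Z) = Z
          case ack:
            dual(Z) = Z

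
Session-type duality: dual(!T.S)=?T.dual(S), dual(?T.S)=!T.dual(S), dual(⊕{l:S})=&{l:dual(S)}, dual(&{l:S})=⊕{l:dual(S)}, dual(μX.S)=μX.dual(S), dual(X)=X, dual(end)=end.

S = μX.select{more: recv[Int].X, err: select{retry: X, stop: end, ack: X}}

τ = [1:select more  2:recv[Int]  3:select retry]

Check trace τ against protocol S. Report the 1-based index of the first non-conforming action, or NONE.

3

step 1: select more  ✓  residual = recv[Int].μX.…
step 2: recv[Int]  ✓  residual = μX.…
step 3: got select retry, protocol expects select more or select err  ✗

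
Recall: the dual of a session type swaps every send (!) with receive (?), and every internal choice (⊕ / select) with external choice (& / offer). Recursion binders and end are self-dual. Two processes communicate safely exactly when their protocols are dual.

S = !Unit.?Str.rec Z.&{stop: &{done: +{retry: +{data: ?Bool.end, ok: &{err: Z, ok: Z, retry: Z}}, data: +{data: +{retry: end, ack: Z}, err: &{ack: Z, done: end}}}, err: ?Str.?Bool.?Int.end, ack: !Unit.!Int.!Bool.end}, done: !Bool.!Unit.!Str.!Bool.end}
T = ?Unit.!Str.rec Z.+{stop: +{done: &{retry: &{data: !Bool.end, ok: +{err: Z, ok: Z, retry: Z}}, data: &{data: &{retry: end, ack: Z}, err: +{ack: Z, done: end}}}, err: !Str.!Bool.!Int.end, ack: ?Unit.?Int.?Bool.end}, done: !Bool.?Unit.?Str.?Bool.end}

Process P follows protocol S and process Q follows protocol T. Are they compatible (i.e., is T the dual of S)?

!Unit ‖ ?Unit  match
  ?Str ‖ !Str  match
    rec Z ‖ rec Z  match (binder kept)
      &{stop,done} ‖ +{stop,done}  match labels match
        [stop]
          &{done,err,ack} ‖ +{done,err,ack}  match labels match
            [done]
              +{retry,data} ‖ &{retry,data}  match labels match
                [retry]
                  +{data,ok} ‖ &{data,ok}  match labels match
                    [data]
                      ?Bool ‖ !Bool  match
                        end ‖ end  match
                    [ok]
                      &{err,ok,retry} ‖ +{err,ok,retry}  match labels match
                        [err]
                          Z ‖ Z  match
                        [ok]
                          Z ‖ Z  match
                        [retry]
                          Z ‖ Z  match
                [data]
                  +{data,err} ‖ &{data,err}  match labels match
                    [data]
                      +{retry,ack} ‖ &{retry,ack}  match labels match
                        [retry]
                          end ‖ end  match
                        [ack]
                          Z ‖ Z  match
                    [err]
                      &{ack,done} ‖ +{ack,done}  match labels match
                        [ack]
                          Z ‖ Z  match
                        [done]
                          end ‖ end  match
            [err]
              ?Str ‖ !Str  match
                ?Bool ‖ !Bool  match
                  ?Int ‖ !Int  match
                    end ‖ end  match
            [ack]
              !Unit ‖ ?Unit  match
                !Int ‖ ?Int  match
                  !Bool ‖ ?Bool  match
                    end ‖ end  match
        [done]
          !Bool ‖ !Bool  ✗ same direction on both sides — not dual

NO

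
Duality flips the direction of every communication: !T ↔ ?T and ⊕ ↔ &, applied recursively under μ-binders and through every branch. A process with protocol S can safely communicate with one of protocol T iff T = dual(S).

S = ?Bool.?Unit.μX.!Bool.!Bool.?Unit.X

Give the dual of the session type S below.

?Bool → !Bool
  ?Unit → !Unit
    μX → μX  (μ self-dual)
      !Bool → ?Bool
        !Bool → ?Bool
          ?Unit → !Unit
            X ↦ X

!Bool.!Unit.μX.?Bool.?Bool.!Unit.X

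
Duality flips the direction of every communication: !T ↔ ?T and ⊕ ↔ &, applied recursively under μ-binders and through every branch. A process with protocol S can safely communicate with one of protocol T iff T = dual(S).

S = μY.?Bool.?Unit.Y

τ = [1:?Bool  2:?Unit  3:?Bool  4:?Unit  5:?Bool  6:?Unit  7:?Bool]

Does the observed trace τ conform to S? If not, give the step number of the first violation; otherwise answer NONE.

NONE

step 1: ?Bool  ✓  now at ?Unit.μY.…
step 2: ?Unit  ✓  now at μY.…
step 3: ?Bool  ✓  now at ?Unit.μY.…
step 4: ?Unit  ✓  now at μY.…
step 5: ?Bool  ✓  now at ?Unit.μY.…
step 6: ?Unit  ✓  now at μY.…
step 7: ?Bool  ✓  now at ?Unit.μY.…
τ conforms to S (length 7)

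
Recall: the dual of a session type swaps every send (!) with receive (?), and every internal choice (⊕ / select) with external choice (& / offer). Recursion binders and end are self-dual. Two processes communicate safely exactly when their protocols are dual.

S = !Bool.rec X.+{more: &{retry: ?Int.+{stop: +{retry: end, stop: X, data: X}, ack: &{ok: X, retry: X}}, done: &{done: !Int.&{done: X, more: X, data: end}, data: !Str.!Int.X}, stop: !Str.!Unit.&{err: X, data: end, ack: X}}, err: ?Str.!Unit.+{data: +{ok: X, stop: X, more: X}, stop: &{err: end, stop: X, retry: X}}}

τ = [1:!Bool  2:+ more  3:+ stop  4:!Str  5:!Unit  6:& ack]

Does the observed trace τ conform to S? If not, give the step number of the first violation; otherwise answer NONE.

[1] !Bool  ok  state: rec X.…
[2] + more  ok  state: &{retry: ?Int.+{stop: +{retry: end, stop: rec X.…, data: rec X.…}, ack: &{ok: rec X.…, retry: rec X.…}}, done: &{done: !Int.&{done: rec X.…, more: rec X.…, data: end}, data: !Str.!Int.rec X.…}, stop: !Str.!Unit.&{err: rec X.…, data: end, ack: rec X.…}}
[3] got + stop, protocol expects & retry or & done or & stop  ✗

3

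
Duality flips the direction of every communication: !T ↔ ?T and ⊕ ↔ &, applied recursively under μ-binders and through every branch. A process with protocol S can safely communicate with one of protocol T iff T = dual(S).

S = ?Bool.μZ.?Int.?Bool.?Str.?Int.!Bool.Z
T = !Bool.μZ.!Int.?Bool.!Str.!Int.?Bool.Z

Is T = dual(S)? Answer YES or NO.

NO

?Bool ‖ !Bool  match
  μZ ‖ μZ  match (μ self-dual)
    ?Int ‖ !Int  match
      ?Bool ‖ ?Bool  ✗ same direction on both sides — not dual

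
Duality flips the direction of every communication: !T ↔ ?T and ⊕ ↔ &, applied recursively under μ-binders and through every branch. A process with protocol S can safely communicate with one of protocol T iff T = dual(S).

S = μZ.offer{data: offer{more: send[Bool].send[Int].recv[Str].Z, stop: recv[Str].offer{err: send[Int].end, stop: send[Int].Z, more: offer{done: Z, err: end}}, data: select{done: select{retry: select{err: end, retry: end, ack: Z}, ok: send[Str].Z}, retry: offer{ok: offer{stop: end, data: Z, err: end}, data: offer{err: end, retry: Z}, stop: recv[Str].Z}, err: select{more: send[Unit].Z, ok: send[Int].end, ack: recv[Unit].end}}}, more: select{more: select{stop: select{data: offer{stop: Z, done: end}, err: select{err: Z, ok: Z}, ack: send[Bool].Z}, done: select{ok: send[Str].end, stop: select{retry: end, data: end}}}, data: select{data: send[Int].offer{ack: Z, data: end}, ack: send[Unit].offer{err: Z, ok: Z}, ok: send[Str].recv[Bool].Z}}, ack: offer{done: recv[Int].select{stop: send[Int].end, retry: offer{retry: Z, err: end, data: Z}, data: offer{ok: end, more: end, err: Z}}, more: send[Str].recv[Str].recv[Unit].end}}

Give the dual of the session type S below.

μZ.select{data: select{more: recv[Bool].recv[Int].send[Str].Z, stop: send[Str].select{err: recv[Int].end, stop: recv[Int].Z, more: select{done: Z, err: end}}, data: offer{done: offer{retry: offer{err: end, retry: end, ack: Z}, ok: recv[Str].Z}, retry: select{ok: select{stop: end, data: Z, err: end}, data: select{err: end, retry: Z}, stop: send[Str].Z}, err: offer{more: recv[Unit].Z, ok: recv[Int].end, ack: send[Unit].end}}}, more: offer{more: offer{stop: offer{data: select{stop: Z, done: end}, err: offer{err: Z, ok: Z}, ack: recv[Bool].Z}, done: offer{ok: recv[Str].end, stop: offer{retry: end, data: end}}}, data: offer{data: recv[Int].select{ack: Z, data: end}, ack: recv[Unit].select{err: Z, ok: Z}, ok: recv[Str].send[Bool].Z}}, ack: select{done: send[Int].offer{stop: recv[Int].end, retry: select{retry: Z, err: end, data: Z}, data: select{ok: end, more: end, err: Z}}, more: recv[Str].send[Str].send[Unit].end}}

μZ ↦ μZ  (binder kept)
  offer{data,more,ack} ↦ select{data,more,ack}  (offer→select)
    [data]
      offer{more,stop,data} ↦ select{more,stop,data}  (offer→select)
        [more]
          send[Bool] ↦ recv[Bool]
            send[Int] ↦ recv[Int]
              recv[Str] ↦ send[Str]
                dual(Z) = Z
        [stop]
          recv[Str] ↦ send[Str]
            offer{err,stop,more} ↦ select{err,stop,more}  (offer→select)
              [err]
                send[Int] ↦ recv[Int]
                  dual(end) = end
              [stop]
                send[Int] ↦ recv[Int]
                  dual(Z) = Z
              [more]
                offer{done,err} ↦ select{done,err}  (offer→select)
                  [done]
                    dual(Z) = Z
                  [err]
                    dual(end) = end
        [data]
          select{done,retry,err} ↦ offer{done,retry,err}  (⊕→&)
            [done]
              select{retry,ok} ↦ offer{retry,ok}  (⊕→&)
                [retry]
                  select{err,retry,ack} ↦ offer{err,retry,ack}  (⊕→&)
                    [err]
                      dual(end) = end
                    [retry]
                      dual(end) = end
                    [ack]
                      dual(Z) = Z
                [ok]
                  send[Str] ↦ recv[Str]
                    dual(Z) = Z
            [retry]
              offer{ok,data,stop} ↦ select{ok,data,stop}  (offer→select)
                [ok]
                  offer{stop,data,err} ↦ select{stop,data,err}  (offer→select)
                    [stop]
                      dual(end) = end
                    [data]
                      dual(Z) = Z
                    [err]
                      dual(end) = end
                [data]
                  offer{err,retry} ↦ select{err,retry}  (offer→select)
                    [err]
                      dual(end) = end
                    [retry]
                      dual(Z) = Z
                [stop]
                  recv[Str] ↦ send[Str]
                    dual(Z) = Z
            [err]
              select{more,ok,ack} ↦ offer{more,ok,ack}  (⊕→&)
                [more]
                  send[Unit] ↦ recv[Unit]
                    dual(Z) = Z
                [ok]
                  send[Int] ↦ recv[Int]
                    dual(end) = end
                [ack]
                  recv[Unit] ↦ send[Unit]
                    dual(end) = end
    [more]
      select{more,data} ↦ offer{more,data}  (⊕→&)
        [more]
          select{stop,done} ↦ offer{stop,done}  (⊕→&)
            [stop]
              select{data,err,ack} ↦ offer{data,err,ack}  (⊕→&)
                [data]
                  offer{stop,done} ↦ select{stop,done}  (offer→select)
                    [stop]
                      dual(Z) = Z
                    [done]
                      dual(end) = end
                [err]
                  select{err,ok} ↦ offer{err,ok}  (⊕→&)
                    [err]
                      dual(Z) = Z
                    [ok]
                      dual(Z) = Z
                [ack]
                  send[Bool] ↦ recv[Bool]
                    dual(Z) = Z
            [done]
              select{ok,stop} ↦ offer{ok,stop}  (⊕→&)
                [ok]
                  send[Str] ↦ recv[Str]
                    dual(end) = end
                [stop]
                  select{retry,data} ↦ offer{retry,data}  (⊕→&)
                    [retry]
                      dual(end) = end
                    [data]
                      dual(end) = end
        [data]
          select{data,ack,ok} ↦ offer{data,ack,ok}  (⊕→&)
            [data]
              send[Int] ↦ recv[Int]
                offer{ack,data} ↦ select{ack,data}  (offer→select)
                  [ack]
                    dual(Z) = Z
                  [data]
                    dual(end) = end
            [ack]
              send[Unit] ↦ recv[Unit]
                offer{err,ok} ↦ select{err,ok}  (offer→select)
                  [err]
                    dual(Z) = Z
                  [ok]
                    dual(Z) = Z
            [ok]
              send[Str] ↦ recv[Str]
                recv[Bool] ↦ send[Bool]
                  dual(Z) = Z
    [ack]
      offer{done,more} ↦ select{done,more}  (offer→select)
        [done]
          recv[Int] ↦ send[Int]
            select{stop,retry,data} ↦ offer{stop,retry,data}  (⊕→&)
              [stop]
                send[Int] ↦ recv[Int]
                  dual(end) = end
              [retry]
                offer{retry,err,data} ↦ select{retry,err,data}  (offer→select)
                  [retry]
                    dual(Z) = Z
                  [err]
                    dual(end) = end
                  [data]
                    dual(Z) = Z
              [data]
                offer{ok,more,err} ↦ select{ok,more,err}  (offer→select)
                  [ok]
                    dual(end) = end
                  [more]
                    dual(end) = end
                  [err]
                    dual(Z) = Z
        [more]
          send[Str] ↦ recv[Str]
            recv[Str] ↦ send[Str]
              recv[Unit] ↦ send[Unit]
                dual(end) = end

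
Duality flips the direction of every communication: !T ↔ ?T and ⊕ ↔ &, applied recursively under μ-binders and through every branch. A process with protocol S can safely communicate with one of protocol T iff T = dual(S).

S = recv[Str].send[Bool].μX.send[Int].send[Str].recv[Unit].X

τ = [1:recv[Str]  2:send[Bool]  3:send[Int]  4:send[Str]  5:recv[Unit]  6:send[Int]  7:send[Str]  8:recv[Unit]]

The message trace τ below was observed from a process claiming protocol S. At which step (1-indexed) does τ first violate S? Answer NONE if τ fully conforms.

NONE

step 1: recv[Str]  ok  now at send[Bool].μX.…
step 2: send[Bool]  ok  now at μX.…
step 3: send[Int]  ok  now at send[Str].recv[Unit].μX.…
step 4: send[Str]  ok  now at recv[Unit].μX.…
step 5: recv[Unit]  ok  now at μX.…
step 6: send[Int]  ok  now at send[Str].recv[Unit].μX.…
step 7: send[Str]  ok  now at recv[Unit].μX.…
step 8: recv[Unit]  ok  now at μX.…
all 8 steps conform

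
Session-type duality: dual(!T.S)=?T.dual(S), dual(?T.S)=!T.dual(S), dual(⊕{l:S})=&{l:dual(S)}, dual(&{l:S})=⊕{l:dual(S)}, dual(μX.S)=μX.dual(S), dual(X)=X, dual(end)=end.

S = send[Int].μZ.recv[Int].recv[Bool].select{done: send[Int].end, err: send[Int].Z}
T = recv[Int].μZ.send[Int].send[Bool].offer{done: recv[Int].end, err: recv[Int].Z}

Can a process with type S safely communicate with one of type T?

YES

send[Int] vs recv[Int]  ok
  μZ vs μZ  ok (binder kept)
    recv[Int] vs send[Int]  ok
      recv[Bool] vs send[Bool]  ok
        select{done,err} vs offer{done,err}  ok label sets agree
          • done:
            send[Int] vs recv[Int]  ok
              end vs end  ok
          • err:
            send[Int] vs recv[Int]  ok
              Z vs Z  ok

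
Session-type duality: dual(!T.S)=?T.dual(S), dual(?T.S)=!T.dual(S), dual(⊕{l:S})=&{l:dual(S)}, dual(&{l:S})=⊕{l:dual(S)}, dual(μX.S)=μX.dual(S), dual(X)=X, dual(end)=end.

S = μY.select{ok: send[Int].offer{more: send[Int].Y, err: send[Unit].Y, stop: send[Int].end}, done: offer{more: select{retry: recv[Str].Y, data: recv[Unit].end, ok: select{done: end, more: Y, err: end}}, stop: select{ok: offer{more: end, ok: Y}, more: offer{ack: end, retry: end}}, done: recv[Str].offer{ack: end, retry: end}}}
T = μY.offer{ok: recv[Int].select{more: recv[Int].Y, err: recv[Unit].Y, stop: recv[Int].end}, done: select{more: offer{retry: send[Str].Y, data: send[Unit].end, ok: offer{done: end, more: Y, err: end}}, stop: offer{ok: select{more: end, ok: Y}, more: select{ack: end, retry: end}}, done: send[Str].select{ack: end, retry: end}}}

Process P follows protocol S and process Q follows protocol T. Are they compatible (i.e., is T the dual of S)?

μY vs μY  match (rec unchanged)
  select{ok,done} vs offer{ok,done}  match same labels
    • ok:
      send[Int] vs recv[Int]  match
        offer{more,err,stop} vs select{more,err,stop}  match same labels
          • more:
            send[Int] vs recv[Int]  match
              Y vs Y  match
          • err:
            send[Unit] vs recv[Unit]  match
              Y vs Y  match
          • stop:
            send[Int] vs recv[Int]  match
              end vs end  match
    • done:
      offer{more,stop,done} vs select{more,stop,done}  match same labels
        • more:
          select{retry,data,ok} vs offer{retry,data,ok}  match same labels
            • retry:
              recv[Str] vs send[Str]  match
                Y vs Y  match
            • data:
              recv[Unit] vs send[Unit]  match
                end vs end  match
            • ok:
              select{done,more,err} vs offer{done,more,err}  match same labels
                • done:
                  end vs end  match
                • more:
                  Y vs Y  match
                • err:
                  end vs end  match
        • stop:
          select{ok,more} vs offer{ok,more}  match same labels
            • ok:
              offer{more,ok} vs select{more,ok}  match same labels
                • more:
                  end vs end  match
                • ok:
                  Y vs Y  match
            • more:
              offer{ack,retry} vs select{ack,retry}  match same labels
                • ack:
                  end vs end  match
                • retry:
                  end vs end  match
        • done:
          recv[Str] vs send[Str]  match
            offer{ack,retry} vs select{ack,retry}  match same labels
              • ack:
                end vs end  match
              • retry:
                end vs end  match

YES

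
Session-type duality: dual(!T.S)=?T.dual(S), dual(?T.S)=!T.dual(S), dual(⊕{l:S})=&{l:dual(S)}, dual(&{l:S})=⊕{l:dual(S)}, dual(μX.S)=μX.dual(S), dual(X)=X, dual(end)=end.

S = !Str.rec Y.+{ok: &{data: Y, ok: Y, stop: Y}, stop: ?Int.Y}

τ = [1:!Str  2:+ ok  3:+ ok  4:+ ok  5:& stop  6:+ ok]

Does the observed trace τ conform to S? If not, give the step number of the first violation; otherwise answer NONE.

3

[1] !Str  match  state: rec Y.…
[2] + ok  match  state: &{data: rec Y.…, ok: rec Y.…, stop: rec Y.…}
[3] got + ok, protocol expects & data or & ok or & stop  ✗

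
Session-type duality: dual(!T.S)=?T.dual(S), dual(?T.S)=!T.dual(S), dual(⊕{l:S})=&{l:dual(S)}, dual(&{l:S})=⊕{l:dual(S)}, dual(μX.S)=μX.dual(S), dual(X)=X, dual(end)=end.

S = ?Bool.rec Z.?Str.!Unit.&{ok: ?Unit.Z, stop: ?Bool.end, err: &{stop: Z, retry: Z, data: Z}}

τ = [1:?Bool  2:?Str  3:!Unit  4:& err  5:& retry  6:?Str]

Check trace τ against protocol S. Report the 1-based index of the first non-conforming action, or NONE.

NONE

step 1: ?Bool  ok  residual = rec Z.…
step 2: ?Str  ok  residual = !Unit.&{ok: ?Unit.rec Z.…, stop: ?Bool.end, err: &{stop: rec Z.…, retry: rec Z.…, data: rec Z.…}}
step 3: !Unit  ok  residual = &{ok: ?Unit.rec Z.…, stop: ?Bool.end, err: &{stop: rec Z.…, retry: rec Z.…, data: rec Z.…}}
step 4: & err  ok  residual = &{stop: rec Z.…, retry: rec Z.…, data: rec Z.…}
step 5: & retry  ok  residual = rec Z.…
step 6: ?Str  ok  residual = !Unit.&{ok: ?Unit.rec Z.…, stop: ?Bool.end, err: &{stop: rec Z.…, retry: rec Z.…, data: rec Z.…}}
trace exhausted — no violation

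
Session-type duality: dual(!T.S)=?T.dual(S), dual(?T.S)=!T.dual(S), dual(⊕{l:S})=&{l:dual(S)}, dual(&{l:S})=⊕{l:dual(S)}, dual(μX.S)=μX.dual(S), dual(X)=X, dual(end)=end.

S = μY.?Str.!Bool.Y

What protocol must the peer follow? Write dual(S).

μY = μY  (μ self-dual)
  ?Str = !Str
    !Bool = ?Bool
      Y self-dual

μY.!Str.?Bool.Y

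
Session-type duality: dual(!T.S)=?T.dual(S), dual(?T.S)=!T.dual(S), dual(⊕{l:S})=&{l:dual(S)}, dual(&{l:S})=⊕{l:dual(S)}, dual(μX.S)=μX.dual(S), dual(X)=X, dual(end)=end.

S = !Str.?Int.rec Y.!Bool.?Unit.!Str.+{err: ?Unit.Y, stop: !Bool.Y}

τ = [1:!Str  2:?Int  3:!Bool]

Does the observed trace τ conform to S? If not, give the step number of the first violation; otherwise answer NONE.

NONE

step 1: !Str  ✓  state: ?Int.rec Y.…
step 2: ?Int  ✓  state: rec Y.…
step 3: !Bool  ✓  state: ?Unit.!Str.+{err: ?Unit.rec Y.…, stop: !Bool.rec Y.…}
τ conforms to S (length 3)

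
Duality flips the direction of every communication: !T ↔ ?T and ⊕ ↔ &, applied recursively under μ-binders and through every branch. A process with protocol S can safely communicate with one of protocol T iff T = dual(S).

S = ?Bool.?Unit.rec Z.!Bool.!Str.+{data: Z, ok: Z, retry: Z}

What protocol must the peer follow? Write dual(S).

!Bool.!Unit.rec Z.?Bool.?Str.&{data: Z, ok: Z, retry: Z}

?Bool = !Bool
  ?Unit = !Unit
    rec Z = rec Z  (binder kept)
      !Bool = ?Bool
        !Str = ?Str
          +{data,ok,retry} = &{data,ok,retry}  (⊕→&)
            • data:
              Z ↦ Z
            • ok:
              Z ↦ Z
            • retry:
              Z ↦ Z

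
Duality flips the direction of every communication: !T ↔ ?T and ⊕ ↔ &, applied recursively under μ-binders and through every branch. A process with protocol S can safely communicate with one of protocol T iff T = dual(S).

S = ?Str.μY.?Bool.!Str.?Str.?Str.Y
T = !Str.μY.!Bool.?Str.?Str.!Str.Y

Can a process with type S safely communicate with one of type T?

NO

?Str | !Str  ok
  μY | μY  ok (binder kept)
    ?Bool | !Bool  ok
      !Str | ?Str  ok
        ?Str | ?Str  ✗ same direction on both sides — not dual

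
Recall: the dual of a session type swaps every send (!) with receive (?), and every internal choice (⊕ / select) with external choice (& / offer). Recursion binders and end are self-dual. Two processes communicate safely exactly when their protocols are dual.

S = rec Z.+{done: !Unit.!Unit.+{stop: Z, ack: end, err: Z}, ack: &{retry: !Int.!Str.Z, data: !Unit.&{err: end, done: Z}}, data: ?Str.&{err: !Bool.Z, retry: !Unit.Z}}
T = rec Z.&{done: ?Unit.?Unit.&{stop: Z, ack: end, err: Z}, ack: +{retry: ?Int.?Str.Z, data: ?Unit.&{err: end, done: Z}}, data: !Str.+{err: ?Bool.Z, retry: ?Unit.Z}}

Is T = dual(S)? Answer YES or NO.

rec Z ‖ rec Z  ok (rec unchanged)
  +{done,ack,data} ‖ &{done,ack,data}  ok labels match
    case done:
      !Unit ‖ ?Unit  ok
        !Unit ‖ ?Unit  ok
          +{stop,ack,err} ‖ &{stop,ack,err}  ok labels match
            case stop:
              Z ‖ Z  ok
            case ack:
              end ‖ end  ok
            case err:
              Z ‖ Z  ok
    case ack:
      &{retry,data} ‖ +{retry,data}  ok labels match
        case retry:
          !Int ‖ ?Int  ok
            !Str ‖ ?Str  ok
              Z ‖ Z  ok
        case data:
          !Unit ‖ ?Unit  ok
            &{err,done} ‖ &{err,done}  ✗ choice polarity not flipped — not dual

NO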